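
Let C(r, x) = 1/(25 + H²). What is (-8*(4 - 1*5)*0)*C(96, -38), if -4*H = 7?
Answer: 0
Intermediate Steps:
H = -7/4 (H = -¼*7 = -7/4 ≈ -1.7500)
C(r, x) = 16/449 (C(r, x) = 1/(25 + (-7/4)²) = 1/(25 + 49/16) = 1/(449/16) = 16/449)
(-8*(4 - 1*5)*0)*C(96, -38) = (-8*(4 - 1*5)*0)*(16/449) = (-8*(4 - 5)*0)*(16/449) = (-8*(-1)*0)*(16/449) = (8*0)*(16/449) = 0*(16/449) = 0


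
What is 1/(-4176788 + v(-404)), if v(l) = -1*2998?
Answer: -1/4179786 ≈ -2.3925e-7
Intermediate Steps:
v(l) = -2998
1/(-4176788 + v(-404)) = 1/(-4176788 - 2998) = 1/(-4179786) = -1/4179786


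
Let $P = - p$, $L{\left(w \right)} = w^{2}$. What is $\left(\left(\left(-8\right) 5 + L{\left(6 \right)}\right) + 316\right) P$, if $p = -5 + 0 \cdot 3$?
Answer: $1560$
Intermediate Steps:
$p = -5$ ($p = -5 + 0 = -5$)
$P = 5$ ($P = \left(-1\right) \left(-5\right) = 5$)
$\left(\left(\left(-8\right) 5 + L{\left(6 \right)}\right) + 316\right) P = \left(\left(\left(-8\right) 5 + 6^{2}\right) + 316\right) 5 = \left(\left(-40 + 36\right) + 316\right) 5 = \left(-4 + 316\right) 5 = 312 \cdot 5 = 1560$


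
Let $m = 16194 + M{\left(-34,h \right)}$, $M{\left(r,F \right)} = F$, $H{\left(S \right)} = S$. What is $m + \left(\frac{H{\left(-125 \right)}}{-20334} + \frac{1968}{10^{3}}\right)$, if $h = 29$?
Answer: $\frac{41239828039}{2541750} \approx 16225.0$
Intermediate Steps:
$m = 16223$ ($m = 16194 + 29 = 16223$)
$m + \left(\frac{H{\left(-125 \right)}}{-20334} + \frac{1968}{10^{3}}\right) = 16223 + \left(- \frac{125}{-20334} + \frac{1968}{10^{3}}\right) = 16223 - \left(- \frac{125}{20334} - \frac{1968}{1000}\right) = 16223 + \left(\frac{125}{20334} + 1968 \cdot \frac{1}{1000}\right) = 16223 + \left(\frac{125}{20334} + \frac{246}{125}\right) = 16223 + \frac{5017789}{2541750} = \frac{41239828039}{2541750}$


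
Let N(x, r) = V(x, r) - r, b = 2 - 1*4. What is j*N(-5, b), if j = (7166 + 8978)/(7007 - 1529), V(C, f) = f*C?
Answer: 32288/913 ≈ 35.365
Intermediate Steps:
b = -2 (b = 2 - 4 = -2)
V(C, f) = C*f
N(x, r) = -r + r*x (N(x, r) = x*r - r = r*x - r = -r + r*x)
j = 8072/2739 (j = 16144/5478 = 16144*(1/5478) = 8072/2739 ≈ 2.9471)
j*N(-5, b) = 8072*(-2*(-1 - 5))/2739 = 8072*(-2*(-6))/2739 = (8072/2739)*12 = 32288/913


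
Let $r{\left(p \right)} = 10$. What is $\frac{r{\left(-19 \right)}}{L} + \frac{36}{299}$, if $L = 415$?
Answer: $\frac{3586}{24817} \approx 0.1445$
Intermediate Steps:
$\frac{r{\left(-19 \right)}}{L} + \frac{36}{299} = \frac{10}{415} + \frac{36}{299} = 10 \cdot \frac{1}{415} + 36 \cdot \frac{1}{299} = \frac{2}{83} + \frac{36}{299} = \frac{3586}{24817}$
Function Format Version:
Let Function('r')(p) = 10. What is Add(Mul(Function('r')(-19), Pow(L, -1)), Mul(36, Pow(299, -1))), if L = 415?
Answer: Rational(3586, 24817) ≈ 0.14450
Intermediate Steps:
Add(Mul(Function('r')(-19), Pow(L, -1)), Mul(36, Pow(299, -1))) = Add(Mul(10, Pow(415, -1)), Mul(36, Pow(299, -1))) = Add(Mul(10, Rational(1, 415)), Mul(36, Rational(1, 299))) = Add(Rational(2, 83), Rational(36, 299)) = Rational(3586, 24817)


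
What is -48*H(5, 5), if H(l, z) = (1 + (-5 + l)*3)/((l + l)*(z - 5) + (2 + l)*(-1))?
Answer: 48/7 ≈ 6.8571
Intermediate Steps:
H(l, z) = (-14 + 3*l)/(-2 - l + 2*l*(-5 + z)) (H(l, z) = (1 + (-15 + 3*l))/((2*l)*(-5 + z) + (-2 - l)) = (-14 + 3*l)/(2*l*(-5 + z) + (-2 - l)) = (-14 + 3*l)/(-2 - l + 2*l*(-5 + z)))
-48*H(5, 5) = -48*(14 - 3*5)/(2 + 11*5 - 2*5*5) = -48*(14 - 15)/(2 + 55 - 50) = -48*(-1)/7 = -48*(-1/7) = 48/7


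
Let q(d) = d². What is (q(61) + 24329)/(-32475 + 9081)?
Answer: -4675/3899 ≈ -1.1990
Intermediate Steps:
(q(61) + 24329)/(-32475 + 9081) = (61² + 24329)/(-32475 + 9081) = (3721 + 24329)/(-23394) = 28050*(-1/23394) = -4675/3899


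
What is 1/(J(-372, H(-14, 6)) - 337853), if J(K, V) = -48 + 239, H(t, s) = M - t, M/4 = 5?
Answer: -1/337662 ≈ -2.9615e-6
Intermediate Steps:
M = 20 (M = 4*5 = 20)
H(t, s) = 20 - t
J(K, V) = 191
1/(J(-372, H(-14, 6)) - 337853) = 1/(191 - 337853) = 1/(-337662) = -1/337662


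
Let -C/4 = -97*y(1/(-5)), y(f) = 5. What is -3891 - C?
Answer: -5831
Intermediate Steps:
C = 1940 (C = -(-388)*5 = -4*(-485) = 1940)
-3891 - C = -3891 - 1*1940 = -3891 - 1940 = -5831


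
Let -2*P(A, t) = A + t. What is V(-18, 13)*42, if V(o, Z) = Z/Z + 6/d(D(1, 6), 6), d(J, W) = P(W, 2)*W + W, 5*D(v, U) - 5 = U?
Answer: 28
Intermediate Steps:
P(A, t) = -A/2 - t/2 (P(A, t) = -(A + t)/2 = -A/2 - t/2)
D(v, U) = 1 + U/5
d(J, W) = W + W*(-1 - W/2) (d(J, W) = (-W/2 - ½*2)*W + W = (-W/2 - 1)*W + W = (-1 - W/2)*W + W = W*(-1 - W/2) + W = W + W*(-1 - W/2))
V(o, Z) = ⅔ (V(o, Z) = Z/Z + 6/((-½*6²)) = 1 + 6/((-½*36)) = 1 + 6/(-18) = 1 + 6*(-1/18) = 1 - ⅓ = ⅔)
V(-18, 13)*42 = (⅔)*42 = 28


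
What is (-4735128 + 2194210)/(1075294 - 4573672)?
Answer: 1270459/1749189 ≈ 0.72631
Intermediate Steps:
(-4735128 + 2194210)/(1075294 - 4573672) = -2540918/(-3498378) = -2540918*(-1/3498378) = 1270459/1749189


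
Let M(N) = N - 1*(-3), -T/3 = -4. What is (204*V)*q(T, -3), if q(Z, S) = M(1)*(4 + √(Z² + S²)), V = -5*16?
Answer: -261120 - 195840*√17 ≈ -1.0686e+6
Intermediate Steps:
T = 12 (T = -3*(-4) = 12)
M(N) = 3 + N (M(N) = N + 3 = 3 + N)
V = -80
q(Z, S) = 16 + 4*√(S² + Z²) (q(Z, S) = (3 + 1)*(4 + √(Z² + S²)) = 4*(4 + √(S² + Z²)) = 16 + 4*√(S² + Z²))
(204*V)*q(T, -3) = (204*(-80))*(16 + 4*√((-3)² + 12²)) = -16320*(16 + 4*√(9 + 144)) = -16320*(16 + 4*√153) = -16320*(16 + 4*(3*√17)) = -16320*(16 + 12*√17) = -261120 - 195840*√17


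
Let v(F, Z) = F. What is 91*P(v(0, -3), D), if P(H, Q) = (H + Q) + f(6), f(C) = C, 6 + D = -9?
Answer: -819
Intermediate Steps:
D = -15 (D = -6 - 9 = -15)
P(H, Q) = 6 + H + Q (P(H, Q) = (H + Q) + 6 = 6 + H + Q)
91*P(v(0, -3), D) = 91*(6 + 0 - 15) = 91*(-9) = -819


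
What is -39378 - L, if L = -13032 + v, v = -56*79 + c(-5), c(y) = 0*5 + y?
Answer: -21917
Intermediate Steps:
c(y) = y (c(y) = 0 + y = y)
v = -4429 (v = -56*79 - 5 = -4424 - 5 = -4429)
L = -17461 (L = -13032 - 4429 = -17461)
-39378 - L = -39378 - 1*(-17461) = -39378 + 17461 = -21917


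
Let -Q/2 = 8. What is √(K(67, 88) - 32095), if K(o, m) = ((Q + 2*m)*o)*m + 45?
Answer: √911310 ≈ 954.63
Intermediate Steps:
Q = -16 (Q = -2*8 = -16)
K(o, m) = 45 + m*o*(-16 + 2*m) (K(o, m) = ((-16 + 2*m)*o)*m + 45 = (o*(-16 + 2*m))*m + 45 = m*o*(-16 + 2*m) + 45 = 45 + m*o*(-16 + 2*m))
√(K(67, 88) - 32095) = √((45 - 16*88*67 + 2*67*88²) - 32095) = √((45 - 94336 + 2*67*7744) - 32095) = √((45 - 94336 + 1037696) - 32095) = √(943405 - 32095) = √911310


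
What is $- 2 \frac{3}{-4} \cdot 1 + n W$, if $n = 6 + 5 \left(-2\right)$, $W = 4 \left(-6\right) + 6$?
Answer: $\frac{147}{2} \approx 73.5$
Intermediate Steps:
$W = -18$ ($W = -24 + 6 = -18$)
$n = -4$ ($n = 6 - 10 = -4$)
$- 2 \frac{3}{-4} \cdot 1 + n W = - 2 \frac{3}{-4} \cdot 1 - -72 = - 2 \cdot 3 \left(- \frac{1}{4}\right) 1 + 72 = \left(-2\right) \left(- \frac{3}{4}\right) 1 + 72 = \frac{3}{2} \cdot 1 + 72 = \frac{3}{2} + 72 = \frac{147}{2}$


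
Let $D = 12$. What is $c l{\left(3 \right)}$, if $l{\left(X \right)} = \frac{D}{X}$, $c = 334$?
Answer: $1336$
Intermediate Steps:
$l{\left(X \right)} = \frac{12}{X}$
$c l{\left(3 \right)} = 334 \cdot \frac{12}{3} = 334 \cdot 12 \cdot \frac{1}{3} = 334 \cdot 4 = 1336$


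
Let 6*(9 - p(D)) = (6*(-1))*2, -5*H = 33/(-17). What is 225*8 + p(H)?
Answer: 1811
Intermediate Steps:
H = 33/85 (H = -33/(5*(-17)) = -33*(-1)/(5*17) = -⅕*(-33/17) = 33/85 ≈ 0.38824)
p(D) = 11 (p(D) = 9 - 6*(-1)*2/6 = 9 - (-1)*2 = 9 - ⅙*(-12) = 9 + 2 = 11)
225*8 + p(H) = 225*8 + 11 = 1800 + 11 = 1811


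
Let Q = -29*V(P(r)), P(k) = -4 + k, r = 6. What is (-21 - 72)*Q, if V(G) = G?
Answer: 5394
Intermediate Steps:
Q = -58 (Q = -29*(-4 + 6) = -29*2 = -58)
(-21 - 72)*Q = (-21 - 72)*(-58) = -93*(-58) = 5394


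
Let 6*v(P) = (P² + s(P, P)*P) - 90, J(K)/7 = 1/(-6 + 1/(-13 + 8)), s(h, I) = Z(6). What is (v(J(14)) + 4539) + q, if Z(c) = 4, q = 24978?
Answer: 170105417/5766 ≈ 29501.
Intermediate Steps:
s(h, I) = 4
J(K) = -35/31 (J(K) = 7/(-6 + 1/(-13 + 8)) = 7/(-6 + 1/(-5)) = 7/(-6 - ⅕) = 7/(-31/5) = 7*(-5/31) = -35/31)
v(P) = -15 + P²/6 + 2*P/3 (v(P) = ((P² + 4*P) - 90)/6 = (-90 + P² + 4*P)/6 = -15 + P²/6 + 2*P/3)
(v(J(14)) + 4539) + q = ((-15 + (-35/31)²/6 + (⅔)*(-35/31)) + 4539) + 24978 = ((-15 + (⅙)*(1225/961) - 70/93) + 4539) + 24978 = ((-15 + 1225/5766 - 70/93) + 4539) + 24978 = (-89605/5766 + 4539) + 24978 = 26082269/5766 + 24978 = 170105417/5766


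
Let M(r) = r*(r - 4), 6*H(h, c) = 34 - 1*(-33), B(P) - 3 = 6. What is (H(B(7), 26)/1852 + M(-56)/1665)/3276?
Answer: 832175/1346907744 ≈ 0.00061784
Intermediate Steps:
B(P) = 9 (B(P) = 3 + 6 = 9)
H(h, c) = 67/6 (H(h, c) = (34 - 1*(-33))/6 = (34 + 33)/6 = (1/6)*67 = 67/6)
M(r) = r*(-4 + r)
(H(B(7), 26)/1852 + M(-56)/1665)/3276 = ((67/6)/1852 - 56*(-4 - 56)/1665)/3276 = ((67/6)*(1/1852) - 56*(-60)*(1/1665))*(1/3276) = (67/11112 + 3360*(1/1665))*(1/3276) = (67/11112 + 224/111)*(1/3276) = (832175/411144)*(1/3276) = 832175/1346907744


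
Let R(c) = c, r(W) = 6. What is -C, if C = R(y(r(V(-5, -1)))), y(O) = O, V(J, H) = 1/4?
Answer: -6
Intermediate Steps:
V(J, H) = ¼
C = 6
-C = -1*6 = -6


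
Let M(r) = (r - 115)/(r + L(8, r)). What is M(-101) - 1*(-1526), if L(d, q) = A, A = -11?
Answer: 21391/14 ≈ 1527.9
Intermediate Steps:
L(d, q) = -11
M(r) = (-115 + r)/(-11 + r) (M(r) = (r - 115)/(r - 11) = (-115 + r)/(-11 + r))
M(-101) - 1*(-1526) = (-115 - 101)/(-11 - 101) - 1*(-1526) = -216/(-112) + 1526 = -1/112*(-216) + 1526 = 27/14 + 1526 = 21391/14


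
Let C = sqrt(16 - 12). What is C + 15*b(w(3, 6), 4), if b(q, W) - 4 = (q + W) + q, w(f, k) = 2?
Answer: 182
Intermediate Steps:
b(q, W) = 4 + W + 2*q (b(q, W) = 4 + ((q + W) + q) = 4 + ((W + q) + q) = 4 + (W + 2*q) = 4 + W + 2*q)
C = 2 (C = sqrt(4) = 2)
C + 15*b(w(3, 6), 4) = 2 + 15*(4 + 4 + 2*2) = 2 + 15*(4 + 4 + 4) = 2 + 15*12 = 2 + 180 = 182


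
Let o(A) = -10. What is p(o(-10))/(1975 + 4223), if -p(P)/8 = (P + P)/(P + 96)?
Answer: 40/133257 ≈ 0.00030017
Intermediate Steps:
p(P) = -16*P/(96 + P) (p(P) = -8*(P + P)/(P + 96) = -8*2*P/(96 + P) = -16*P/(96 + P))
p(o(-10))/(1975 + 4223) = (-16*(-10)/(96 - 10))/(1975 + 4223) = -16*(-10)/86/6198 = -16*(-10)*1/86*(1/6198) = (80/43)*(1/6198) = 40/133257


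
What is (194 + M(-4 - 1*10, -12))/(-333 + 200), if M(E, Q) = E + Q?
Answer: -24/19 ≈ -1.2632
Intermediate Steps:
(194 + M(-4 - 1*10, -12))/(-333 + 200) = (194 + ((-4 - 1*10) - 12))/(-333 + 200) = (194 + ((-4 - 10) - 12))/(-133) = (194 + (-14 - 12))*(-1/133) = (194 - 26)*(-1/133) = 168*(-1/133) = -24/19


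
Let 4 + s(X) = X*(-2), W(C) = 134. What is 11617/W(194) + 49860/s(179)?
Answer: -1237943/24254 ≈ -51.041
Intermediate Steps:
s(X) = -4 - 2*X (s(X) = -4 + X*(-2) = -4 - 2*X)
11617/W(194) + 49860/s(179) = 11617/134 + 49860/(-4 - 2*179) = 11617*(1/134) + 49860/(-4 - 358) = 11617/134 + 49860/(-362) = 11617/134 + 49860*(-1/362) = 11617/134 - 24930/181 = -1237943/24254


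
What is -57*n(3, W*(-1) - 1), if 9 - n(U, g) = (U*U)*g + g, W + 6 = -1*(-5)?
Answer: -513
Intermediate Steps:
W = -1 (W = -6 - 1*(-5) = -6 + 5 = -1)
n(U, g) = 9 - g - g*U² (n(U, g) = 9 - ((U*U)*g + g) = 9 - (U²*g + g) = 9 - (g*U² + g) = 9 - (g + g*U²) = 9 + (-g - g*U²) = 9 - g - g*U²)
-57*n(3, W*(-1) - 1) = -57*(9 - (-1*(-1) - 1) - 1*(-1*(-1) - 1)*3²) = -57*(9 - (1 - 1) - 1*(1 - 1)*9) = -57*(9 - 1*0 - 1*0*9) = -57*(9 + 0 + 0) = -57*9 = -513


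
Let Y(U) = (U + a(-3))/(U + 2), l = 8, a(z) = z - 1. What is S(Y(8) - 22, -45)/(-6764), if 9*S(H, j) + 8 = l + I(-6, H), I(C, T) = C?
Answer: 1/10146 ≈ 9.8561e-5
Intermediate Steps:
a(z) = -1 + z
Y(U) = (-4 + U)/(2 + U) (Y(U) = (U + (-1 - 3))/(U + 2) = (U - 4)/(2 + U) = (-4 + U)/(2 + U))
S(H, j) = -⅔ (S(H, j) = -8/9 + (8 - 6)/9 = -8/9 + (⅑)*2 = -8/9 + 2/9 = -⅔)
S(Y(8) - 22, -45)/(-6764) = -⅔/(-6764) = -⅔*(-1/6764) = 1/10146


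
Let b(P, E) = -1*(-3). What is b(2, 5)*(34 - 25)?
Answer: 27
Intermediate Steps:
b(P, E) = 3
b(2, 5)*(34 - 25) = 3*(34 - 25) = 3*9 = 27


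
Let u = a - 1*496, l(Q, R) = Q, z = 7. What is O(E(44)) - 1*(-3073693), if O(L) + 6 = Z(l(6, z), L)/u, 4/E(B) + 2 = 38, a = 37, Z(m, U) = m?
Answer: 470274109/153 ≈ 3.0737e+6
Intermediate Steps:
E(B) = 1/9 (E(B) = 4/(-2 + 38) = 4/36 = 4*(1/36) = 1/9)
u = -459 (u = 37 - 1*496 = 37 - 496 = -459)
O(L) = -920/153 (O(L) = -6 + 6/(-459) = -6 + 6*(-1/459) = -6 - 2/153 = -920/153)
O(E(44)) - 1*(-3073693) = -920/153 - 1*(-3073693) = -920/153 + 3073693 = 470274109/153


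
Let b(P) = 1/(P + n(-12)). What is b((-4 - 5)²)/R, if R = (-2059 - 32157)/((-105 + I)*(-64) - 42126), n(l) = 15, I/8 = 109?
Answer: 45607/1642368 ≈ 0.027769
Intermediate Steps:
I = 872 (I = 8*109 = 872)
b(P) = 1/(15 + P) (b(P) = 1/(P + 15) = 1/(15 + P))
R = 17108/45607 (R = (-2059 - 32157)/((-105 + 872)*(-64) - 42126) = -34216/(767*(-64) - 42126) = -34216/(-49088 - 42126) = -34216/(-91214) = -34216*(-1/91214) = 17108/45607 ≈ 0.37512)
b((-4 - 5)²)/R = 1/((15 + (-4 - 5)²)*(17108/45607)) = (45607/17108)/(15 + (-9)²) = (45607/17108)/(15 + 81) = (45607/17108)/96 = (1/96)*(45607/17108) = 45607/1642368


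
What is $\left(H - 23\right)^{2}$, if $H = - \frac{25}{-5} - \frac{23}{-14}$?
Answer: $\frac{52441}{196} \approx 267.56$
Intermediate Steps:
$H = \frac{93}{14}$ ($H = \left(-25\right) \left(- \frac{1}{5}\right) - - \frac{23}{14} = 5 + \frac{23}{14} = \frac{93}{14} \approx 6.6429$)
$\left(H - 23\right)^{2} = \left(\frac{93}{14} - 23\right)^{2} = \left(- \frac{229}{14}\right)^{2} = \frac{52441}{196}$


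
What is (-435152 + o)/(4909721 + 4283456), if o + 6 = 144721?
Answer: -41491/1313311 ≈ -0.031593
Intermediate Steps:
o = 144715 (o = -6 + 144721 = 144715)
(-435152 + o)/(4909721 + 4283456) = (-435152 + 144715)/(4909721 + 4283456) = -290437/9193177 = -290437*1/9193177 = -41491/1313311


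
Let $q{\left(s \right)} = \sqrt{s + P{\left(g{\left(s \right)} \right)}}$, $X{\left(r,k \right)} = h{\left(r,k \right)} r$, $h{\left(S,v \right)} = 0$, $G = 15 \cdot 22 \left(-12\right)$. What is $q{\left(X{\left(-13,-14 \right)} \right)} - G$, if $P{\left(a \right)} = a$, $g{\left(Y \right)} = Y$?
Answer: $3960$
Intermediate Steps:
$G = -3960$ ($G = 330 \left(-12\right) = -3960$)
$X{\left(r,k \right)} = 0$ ($X{\left(r,k \right)} = 0 r = 0$)
$q{\left(s \right)} = \sqrt{2} \sqrt{s}$ ($q{\left(s \right)} = \sqrt{s + s} = \sqrt{2 s} = \sqrt{2} \sqrt{s}$)
$q{\left(X{\left(-13,-14 \right)} \right)} - G = \sqrt{2} \sqrt{0} - -3960 = \sqrt{2} \cdot 0 + 3960 = 0 + 3960 = 3960$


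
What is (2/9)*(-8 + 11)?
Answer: ⅔ ≈ 0.66667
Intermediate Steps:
(2/9)*(-8 + 11) = (2*(⅑))*3 = (2/9)*3 = ⅔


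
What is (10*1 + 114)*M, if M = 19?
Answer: 2356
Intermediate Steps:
(10*1 + 114)*M = (10*1 + 114)*19 = (10 + 114)*19 = 124*19 = 2356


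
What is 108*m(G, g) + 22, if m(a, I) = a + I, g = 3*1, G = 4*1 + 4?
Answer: 1210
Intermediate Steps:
G = 8 (G = 4 + 4 = 8)
g = 3
m(a, I) = I + a
108*m(G, g) + 22 = 108*(3 + 8) + 22 = 108*11 + 22 = 1188 + 22 = 1210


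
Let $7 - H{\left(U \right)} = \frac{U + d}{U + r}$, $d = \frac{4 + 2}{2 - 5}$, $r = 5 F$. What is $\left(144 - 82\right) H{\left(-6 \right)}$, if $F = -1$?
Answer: $\frac{4278}{11} \approx 388.91$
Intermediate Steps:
$r = -5$ ($r = 5 \left(-1\right) = -5$)
$d = -2$ ($d = \frac{6}{-3} = 6 \left(- \frac{1}{3}\right) = -2$)
$H{\left(U \right)} = 7 - \frac{-2 + U}{-5 + U}$ ($H{\left(U \right)} = 7 - \frac{U - 2}{U - 5} = 7 - \frac{-2 + U}{-5 + U}$)
$\left(144 - 82\right) H{\left(-6 \right)} = \left(144 - 82\right) \frac{3 \left(-11 + 2 \left(-6\right)\right)}{-5 - 6} = 62 \frac{3 \left(-11 - 12\right)}{-11} = 62 \cdot 3 \left(- \frac{1}{11}\right) \left(-23\right) = 62 \cdot \frac{69}{11} = \frac{4278}{11}$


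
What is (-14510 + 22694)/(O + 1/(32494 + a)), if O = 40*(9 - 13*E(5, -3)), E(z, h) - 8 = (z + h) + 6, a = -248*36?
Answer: -64288048/62528453 ≈ -1.0281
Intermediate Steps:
a = -8928
E(z, h) = 14 + h + z (E(z, h) = 8 + ((z + h) + 6) = 8 + ((h + z) + 6) = 8 + (6 + h + z) = 14 + h + z)
O = -7960 (O = 40*(9 - 13*(14 - 3 + 5)) = 40*(9 - 13*16) = 40*(9 - 208) = 40*(-199) = -7960)
(-14510 + 22694)/(O + 1/(32494 + a)) = (-14510 + 22694)/(-7960 + 1/(32494 - 8928)) = 8184/(-7960 + 1/23566) = 8184/(-187585359/23566) = 8184*(-23566/187585359) = -64288048/62528453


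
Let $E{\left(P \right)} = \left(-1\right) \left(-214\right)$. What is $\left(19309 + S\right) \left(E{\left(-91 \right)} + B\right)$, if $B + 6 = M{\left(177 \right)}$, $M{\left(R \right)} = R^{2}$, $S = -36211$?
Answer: $-533038374$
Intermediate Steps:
$E{\left(P \right)} = 214$
$B = 31323$ ($B = -6 + 177^{2} = -6 + 31329 = 31323$)
$\left(19309 + S\right) \left(E{\left(-91 \right)} + B\right) = \left(19309 - 36211\right) \left(214 + 31323\right) = \left(-16902\right) 31537 = -533038374$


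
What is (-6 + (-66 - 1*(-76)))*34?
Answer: 136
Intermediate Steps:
(-6 + (-66 - 1*(-76)))*34 = (-6 + (-66 + 76))*34 = (-6 + 10)*34 = 4*34 = 136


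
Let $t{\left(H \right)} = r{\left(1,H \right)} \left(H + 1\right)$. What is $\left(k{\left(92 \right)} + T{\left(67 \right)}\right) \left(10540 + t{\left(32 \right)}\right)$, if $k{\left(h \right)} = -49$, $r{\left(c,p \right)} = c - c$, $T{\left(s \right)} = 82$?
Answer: $347820$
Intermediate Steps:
$r{\left(c,p \right)} = 0$
$t{\left(H \right)} = 0$ ($t{\left(H \right)} = 0 \left(H + 1\right) = 0 \left(1 + H\right) = 0$)
$\left(k{\left(92 \right)} + T{\left(67 \right)}\right) \left(10540 + t{\left(32 \right)}\right) = \left(-49 + 82\right) \left(10540 + 0\right) = 33 \cdot 10540 = 347820$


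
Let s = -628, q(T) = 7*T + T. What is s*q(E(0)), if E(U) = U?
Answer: 0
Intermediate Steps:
q(T) = 8*T
s*q(E(0)) = -5024*0 = -628*0 = 0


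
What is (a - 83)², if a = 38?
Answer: 2025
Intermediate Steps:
(a - 83)² = (38 - 83)² = (-45)² = 2025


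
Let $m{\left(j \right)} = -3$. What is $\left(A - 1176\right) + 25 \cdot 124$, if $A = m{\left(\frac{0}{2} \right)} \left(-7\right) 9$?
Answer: $2113$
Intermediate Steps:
$A = 189$ ($A = \left(-3\right) \left(-7\right) 9 = 21 \cdot 9 = 189$)
$\left(A - 1176\right) + 25 \cdot 124 = \left(189 - 1176\right) + 25 \cdot 124 = -987 + 3100 = 2113$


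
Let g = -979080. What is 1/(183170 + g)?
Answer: -1/795910 ≈ -1.2564e-6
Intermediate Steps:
1/(183170 + g) = 1/(183170 - 979080) = 1/(-795910) = -1/795910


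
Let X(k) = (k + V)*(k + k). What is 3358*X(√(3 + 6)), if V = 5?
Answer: 161184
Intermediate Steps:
X(k) = 2*k*(5 + k) (X(k) = (k + 5)*(k + k) = (5 + k)*(2*k) = 2*k*(5 + k))
3358*X(√(3 + 6)) = 3358*(2*√(3 + 6)*(5 + √(3 + 6))) = 3358*(2*√9*(5 + √9)) = 3358*(2*3*(5 + 3)) = 3358*(2*3*8) = 3358*48 = 161184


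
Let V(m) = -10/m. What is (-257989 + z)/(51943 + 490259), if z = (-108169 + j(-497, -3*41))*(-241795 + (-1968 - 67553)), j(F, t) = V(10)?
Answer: 33674793731/542202 ≈ 62107.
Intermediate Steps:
j(F, t) = -1 (j(F, t) = -10/10 = -10*⅒ = -1)
z = 33675051720 (z = (-108169 - 1)*(-241795 + (-1968 - 67553)) = -108170*(-241795 - 69521) = -108170*(-311316) = 33675051720)
(-257989 + z)/(51943 + 490259) = (-257989 + 33675051720)/(51943 + 490259) = 33674793731/542202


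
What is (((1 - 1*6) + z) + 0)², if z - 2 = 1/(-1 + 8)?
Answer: 400/49 ≈ 8.1633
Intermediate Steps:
z = 15/7 (z = 2 + 1/(-1 + 8) = 2 + 1/7 = 2 + ⅐ = 15/7 ≈ 2.1429)
(((1 - 1*6) + z) + 0)² = (((1 - 1*6) + 15/7) + 0)² = (((1 - 6) + 15/7) + 0)² = ((-5 + 15/7) + 0)² = (-20/7 + 0)² = (-20/7)² = 400/49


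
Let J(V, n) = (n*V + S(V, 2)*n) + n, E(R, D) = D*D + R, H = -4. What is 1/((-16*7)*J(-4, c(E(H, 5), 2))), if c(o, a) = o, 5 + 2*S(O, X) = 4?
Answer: 1/8232 ≈ 0.00012148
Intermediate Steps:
E(R, D) = R + D² (E(R, D) = D² + R = R + D²)
S(O, X) = -½ (S(O, X) = -5/2 + (½)*4 = -5/2 + 2 = -½)
J(V, n) = n/2 + V*n (J(V, n) = (n*V - n/2) + n = (V*n - n/2) + n = (-n/2 + V*n) + n = n/2 + V*n)
1/((-16*7)*J(-4, c(E(H, 5), 2))) = 1/((-16*7)*((-4 + 5²)*(½ - 4))) = 1/(-112*(-4 + 25)*(-7)/2) = 1/(-2352*(-7)/2) = 1/(-112*(-147/2)) = 1/8232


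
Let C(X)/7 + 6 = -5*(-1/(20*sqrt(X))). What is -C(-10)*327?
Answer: 13734 + 2289*I*sqrt(10)/40 ≈ 13734.0 + 180.96*I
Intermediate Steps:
C(X) = -42 + 7/(4*sqrt(X)) (C(X) = -42 + 7*(-5*(-1/(20*sqrt(X)))) = -42 + 7*(-(-1)/(4*sqrt(X))) = -42 + 7*(1/(4*sqrt(X))) = -42 + 7/(4*sqrt(X)))
-C(-10)*327 = -(-42 + 7/(4*sqrt(-10)))*327 = -(-42 + 7*(-I*sqrt(10)/10)/4)*327 = -(-42 - 7*I*sqrt(10)/40)*327 = -(-13734 - 2289*I*sqrt(10)/40) = 13734 + 2289*I*sqrt(10)/40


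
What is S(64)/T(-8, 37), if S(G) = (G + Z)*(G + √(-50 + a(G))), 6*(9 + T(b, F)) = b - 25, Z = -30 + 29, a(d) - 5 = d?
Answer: -8064/29 - 126*√19/29 ≈ -297.01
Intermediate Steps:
a(d) = 5 + d
Z = -1
T(b, F) = -79/6 + b/6 (T(b, F) = -9 + (b - 25)/6 = -9 + (-25 + b)/6 = -9 + (-25/6 + b/6) = -79/6 + b/6)
S(G) = (-1 + G)*(G + √(-45 + G)) (S(G) = (G - 1)*(G + √(-50 + (5 + G))) = (-1 + G)*(G + √(-45 + G)))
S(64)/T(-8, 37) = (64² - 1*64 - √(-45 + 64) + 64*√(-45 + 64))/(-79/6 + (⅙)*(-8)) = (4096 - 64 - √19 + 64*√19)/(-79/6 - 4/3) = (4032 + 63*√19)/(-29/2) = (4032 + 63*√19)*(-2/29) = -8064/29 - 126*√19/29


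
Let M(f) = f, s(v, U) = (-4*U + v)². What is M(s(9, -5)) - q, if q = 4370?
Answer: -3529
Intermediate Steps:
s(v, U) = (v - 4*U)²
M(s(9, -5)) - q = (-1*9 + 4*(-5))² - 1*4370 = (-9 - 20)² - 4370 = (-29)² - 4370 = 841 - 4370 = -3529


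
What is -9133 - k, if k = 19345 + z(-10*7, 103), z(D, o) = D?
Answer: -28408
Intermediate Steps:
k = 19275 (k = 19345 - 10*7 = 19345 - 70 = 19275)
-9133 - k = -9133 - 1*19275 = -9133 - 19275 = -28408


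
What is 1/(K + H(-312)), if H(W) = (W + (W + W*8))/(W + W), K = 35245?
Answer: 1/35250 ≈ 2.8369e-5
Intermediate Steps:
H(W) = 5 (H(W) = (W + (W + 8*W))/((2*W)) = (W + 9*W)*(1/(2*W)) = (10*W)*(1/(2*W)) = 5)
1/(K + H(-312)) = 1/(35245 + 5) = 1/35250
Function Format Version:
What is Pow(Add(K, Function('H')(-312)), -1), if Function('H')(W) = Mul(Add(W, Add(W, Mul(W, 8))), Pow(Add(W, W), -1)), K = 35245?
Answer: Rational(1, 35250) ≈ 2.8369e-5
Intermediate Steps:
Function('H')(W) = 5 (Function('H')(W) = Mul(Add(W, Add(W, Mul(8, W))), Pow(Mul(2, W), -1)) = Mul(Add(W, Mul(9, W)), Mul(Rational(1, 2), Pow(W, -1))) = Mul(Mul(10, W), Mul(Rational(1, 2), Pow(W, -1))) = 5)
Pow(Add(K, Function('H')(-312)), -1) = Pow(Add(35245, 5), -1) = Pow(35250, -1) = Rational(1, 35250)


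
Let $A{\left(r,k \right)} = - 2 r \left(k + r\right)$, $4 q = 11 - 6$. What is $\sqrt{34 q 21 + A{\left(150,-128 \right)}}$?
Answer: $\frac{i \sqrt{22830}}{2} \approx 75.548 i$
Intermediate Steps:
$q = \frac{5}{4}$ ($q = \frac{11 - 6}{4} = \frac{1}{4} \cdot 5 = \frac{5}{4} \approx 1.25$)
$A{\left(r,k \right)} = - 2 r \left(k + r\right)$
$\sqrt{34 q 21 + A{\left(150,-128 \right)}} = \sqrt{34 \cdot \frac{5}{4} \cdot 21 - 300 \left(-128 + 150\right)} = \sqrt{\frac{85}{2} \cdot 21 - 300 \cdot 22} = \sqrt{\frac{1785}{2} - 6600} = \sqrt{- \frac{11415}{2}} = \frac{i \sqrt{22830}}{2}$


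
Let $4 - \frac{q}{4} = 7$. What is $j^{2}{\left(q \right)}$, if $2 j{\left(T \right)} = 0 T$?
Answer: $0$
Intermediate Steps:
$q = -12$ ($q = 16 - 28 = -12$)
$j{\left(T \right)} = 0$ ($j{\left(T \right)} = \frac{0 T}{2} = \frac{1}{2} \cdot 0 = 0$)
$j^{2}{\left(q \right)} = 0^{2} = 0$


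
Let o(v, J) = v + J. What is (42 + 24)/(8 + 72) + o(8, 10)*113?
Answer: 81393/40 ≈ 2034.8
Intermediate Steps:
o(v, J) = J + v
(42 + 24)/(8 + 72) + o(8, 10)*113 = (42 + 24)/(8 + 72) + (10 + 8)*113 = 66/80 + 18*113 = 66*(1/80) + 2034 = 33/40 + 2034 = 81393/40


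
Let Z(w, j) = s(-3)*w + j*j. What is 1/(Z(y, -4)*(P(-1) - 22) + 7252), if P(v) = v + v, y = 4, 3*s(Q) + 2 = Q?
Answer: 1/7028 ≈ 0.00014229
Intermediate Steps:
s(Q) = -2/3 + Q/3
P(v) = 2*v
Z(w, j) = j**2 - 5*w/3 (Z(w, j) = (-2/3 + (1/3)*(-3))*w + j*j = (-2/3 - 1)*w + j**2 = -5*w/3 + j**2 = j**2 - 5*w/3)
1/(Z(y, -4)*(P(-1) - 22) + 7252) = 1/(((-4)**2 - 5/3*4)*(2*(-1) - 22) + 7252) = 1/((16 - 20/3)*(-2 - 22) + 7252) = 1/((28/3)*(-24) + 7252) = 1/(-224 + 7252) = 1/7028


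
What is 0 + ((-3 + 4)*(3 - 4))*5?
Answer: -5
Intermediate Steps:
0 + ((-3 + 4)*(3 - 4))*5 = 0 + (1*(-1))*5 = 0 - 1*5 = 0 - 5 = -5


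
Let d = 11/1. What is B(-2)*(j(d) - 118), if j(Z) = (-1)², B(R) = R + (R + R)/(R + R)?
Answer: 117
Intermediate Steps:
d = 11 (d = 11*1 = 11)
B(R) = 1 + R (B(R) = R + (2*R)/((2*R)) = R + (2*R)*(1/(2*R)) = R + 1 = 1 + R)
j(Z) = 1
B(-2)*(j(d) - 118) = (1 - 2)*(1 - 118) = -1*(-117) = 117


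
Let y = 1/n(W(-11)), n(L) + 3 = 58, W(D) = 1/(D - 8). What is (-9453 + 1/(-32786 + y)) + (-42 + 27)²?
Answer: -16640197267/1803229 ≈ -9228.0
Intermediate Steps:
W(D) = 1/(-8 + D)
n(L) = 55 (n(L) = -3 + 58 = 55)
y = 1/55 ≈ 0.018182
(-9453 + 1/(-32786 + y)) + (-42 + 27)² = (-9453 + 1/(-32786 + 1/55)) + (-42 + 27)² = (-9453 + 1/(-1803229/55)) + (-15)² = (-9453 - 55/1803229) + 225 = -17045923792/1803229 + 225 = -16640197267/1803229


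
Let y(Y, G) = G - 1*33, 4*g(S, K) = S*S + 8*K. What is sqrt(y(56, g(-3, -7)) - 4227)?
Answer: I*sqrt(17087)/2 ≈ 65.359*I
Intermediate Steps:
g(S, K) = 2*K + S**2/4 (g(S, K) = (S*S + 8*K)/4 = (S**2 + 8*K)/4 = 2*K + S**2/4)
y(Y, G) = -33 + G (y(Y, G) = G - 33 = -33 + G)
sqrt(y(56, g(-3, -7)) - 4227) = sqrt((-33 + (2*(-7) + (1/4)*(-3)**2)) - 4227) = sqrt((-33 + (-14 + (1/4)*9)) - 4227) = sqrt((-33 + (-14 + 9/4)) - 4227) = sqrt((-33 - 47/4) - 4227) = sqrt(-179/4 - 4227) = sqrt(-17087/4) = I*sqrt(17087)/2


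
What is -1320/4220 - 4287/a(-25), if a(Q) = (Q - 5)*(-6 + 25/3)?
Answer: 899937/14770 ≈ 60.930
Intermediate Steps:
a(Q) = -35/3 + 7*Q/3 (a(Q) = (-5 + Q)*(-6 + 25*(⅓)) = (-5 + Q)*(-6 + 25/3) = (-5 + Q)*(7/3) = -35/3 + 7*Q/3)
-1320/4220 - 4287/a(-25) = -1320/4220 - 4287/(-35/3 + (7/3)*(-25)) = -1320*1/4220 - 4287/(-35/3 - 175/3) = -66/211 - 4287/(-70) = -66/211 - 4287*(-1/70) = -66/211 + 4287/70 = 899937/14770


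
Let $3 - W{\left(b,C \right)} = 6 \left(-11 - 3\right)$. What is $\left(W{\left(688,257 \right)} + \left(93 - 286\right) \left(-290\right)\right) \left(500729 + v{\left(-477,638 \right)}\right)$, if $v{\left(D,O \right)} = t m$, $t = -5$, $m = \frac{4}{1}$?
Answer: $28068244413$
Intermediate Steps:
$m = 4$ ($m = 4 \cdot 1 = 4$)
$W{\left(b,C \right)} = 87$ ($W{\left(b,C \right)} = 3 - 6 \left(-11 - 3\right) = 3 - 6 \left(-14\right) = 3 - -84 = 3 + 84 = 87$)
$v{\left(D,O \right)} = -20$ ($v{\left(D,O \right)} = \left(-5\right) 4 = -20$)
$\left(W{\left(688,257 \right)} + \left(93 - 286\right) \left(-290\right)\right) \left(500729 + v{\left(-477,638 \right)}\right) = \left(87 + \left(93 - 286\right) \left(-290\right)\right) \left(500729 - 20\right) = \left(87 - -55970\right) 500709 = \left(87 + 55970\right) 500709 = 56057 \cdot 500709 = 28068244413$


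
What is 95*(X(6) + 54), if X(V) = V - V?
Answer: 5130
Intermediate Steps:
X(V) = 0
95*(X(6) + 54) = 95*(0 + 54) = 95*54 = 5130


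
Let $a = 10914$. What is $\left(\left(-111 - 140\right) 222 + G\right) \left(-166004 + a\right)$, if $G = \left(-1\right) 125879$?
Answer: $28164499090$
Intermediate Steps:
$G = -125879$
$\left(\left(-111 - 140\right) 222 + G\right) \left(-166004 + a\right) = \left(\left(-111 - 140\right) 222 - 125879\right) \left(-166004 + 10914\right) = \left(\left(-251\right) 222 - 125879\right) \left(-155090\right) = \left(-55722 - 125879\right) \left(-155090\right) = \left(-181601\right) \left(-155090\right) = 28164499090$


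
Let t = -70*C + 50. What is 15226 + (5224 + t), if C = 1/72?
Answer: 737965/36 ≈ 20499.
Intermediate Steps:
C = 1/72 ≈ 0.013889
t = 1765/36 (t = -70*1/72 + 50 = -35/36 + 50 = 1765/36 ≈ 49.028)
15226 + (5224 + t) = 15226 + (5224 + 1765/36) = 15226 + 189829/36 = 737965/36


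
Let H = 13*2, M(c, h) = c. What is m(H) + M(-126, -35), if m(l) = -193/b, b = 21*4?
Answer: -10777/84 ≈ -128.30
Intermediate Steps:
b = 84
H = 26
m(l) = -193/84
m(H) + M(-126, -35) = -193/84 - 126 = -10777/84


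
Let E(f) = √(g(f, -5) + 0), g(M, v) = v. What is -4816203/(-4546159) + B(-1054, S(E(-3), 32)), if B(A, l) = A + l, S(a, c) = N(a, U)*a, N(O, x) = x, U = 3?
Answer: -4786835383/4546159 + 3*I*√5 ≈ -1052.9 + 6.7082*I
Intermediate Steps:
E(f) = I*√5 (E(f) = √(-5 + 0) = √(-5) = I*√5)
S(a, c) = 3*a
-4816203/(-4546159) + B(-1054, S(E(-3), 32)) = -4816203/(-4546159) + (-1054 + 3*(I*√5)) = -4816203*(-1/4546159) + (-1054 + 3*I*√5) = 4816203/4546159 + (-1054 + 3*I*√5) = -4786835383/4546159 + 3*I*√5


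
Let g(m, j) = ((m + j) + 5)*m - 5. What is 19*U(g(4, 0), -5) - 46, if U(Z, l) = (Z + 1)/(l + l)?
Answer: -534/5 ≈ -106.80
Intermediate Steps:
g(m, j) = -5 + m*(5 + j + m) (g(m, j) = ((j + m) + 5)*m - 5 = (5 + j + m)*m - 5 = m*(5 + j + m) - 5 = -5 + m*(5 + j + m))
U(Z, l) = (1 + Z)/(2*l) (U(Z, l) = (1 + Z)/((2*l)) = (1 + Z)*(1/(2*l)) = (1 + Z)/(2*l))
19*U(g(4, 0), -5) - 46 = 19*((½)*(1 + (-5 + 4² + 5*4 + 0*4))/(-5)) - 46 = 19*((½)*(-⅕)*(1 + (-5 + 16 + 20 + 0))) - 46 = 19*((½)*(-⅕)*(1 + 31)) - 46 = 19*((½)*(-⅕)*32) - 46 = 19*(-16/5) - 46 = -304/5 - 46 = -534/5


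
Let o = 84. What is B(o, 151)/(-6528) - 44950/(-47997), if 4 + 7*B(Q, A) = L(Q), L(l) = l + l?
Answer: 170513641/182772576 ≈ 0.93293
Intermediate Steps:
L(l) = 2*l
B(Q, A) = -4/7 + 2*Q/7 (B(Q, A) = -4/7 + (2*Q)/7 = -4/7 + 2*Q/7)
B(o, 151)/(-6528) - 44950/(-47997) = (-4/7 + (2/7)*84)/(-6528) - 44950/(-47997) = (-4/7 + 24)*(-1/6528) - 44950*(-1/47997) = (164/7)*(-1/6528) + 44950/47997 = -41/11424 + 44950/47997 = 170513641/182772576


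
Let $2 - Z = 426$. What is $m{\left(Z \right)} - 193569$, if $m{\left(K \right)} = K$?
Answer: $-193993$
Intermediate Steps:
$Z = -424$ ($Z = 2 - 426 = -424$)
$m{\left(Z \right)} - 193569 = -424 - 193569 = -193993$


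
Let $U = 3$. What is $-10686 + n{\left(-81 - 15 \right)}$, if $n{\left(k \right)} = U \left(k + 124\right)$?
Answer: $-10602$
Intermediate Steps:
$n{\left(k \right)} = 372 + 3 k$ ($n{\left(k \right)} = 3 \left(k + 124\right) = 3 \left(124 + k\right) = 372 + 3 k$)
$-10686 + n{\left(-81 - 15 \right)} = -10686 + \left(372 + 3 \left(-81 - 15\right)\right) = -10686 + \left(372 + 3 \left(-96\right)\right) = -10686 + \left(372 - 288\right) = -10686 + 84 = -10602$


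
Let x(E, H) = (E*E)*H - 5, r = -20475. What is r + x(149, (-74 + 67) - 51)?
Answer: -1308138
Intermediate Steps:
x(E, H) = -5 + H*E² (x(E, H) = E²*H - 5 = H*E² - 5 = -5 + H*E²)
r + x(149, (-74 + 67) - 51) = -20475 + (-5 + ((-74 + 67) - 51)*149²) = -20475 + (-5 + (-7 - 51)*22201) = -20475 + (-5 - 58*22201) = -20475 + (-5 - 1287658) = -20475 - 1287663 = -1308138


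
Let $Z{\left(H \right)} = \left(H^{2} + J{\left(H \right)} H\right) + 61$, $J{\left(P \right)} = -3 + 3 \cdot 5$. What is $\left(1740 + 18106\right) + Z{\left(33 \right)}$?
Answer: $21392$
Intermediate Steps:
$J{\left(P \right)} = 12$ ($J{\left(P \right)} = -3 + 15 = 12$)
$Z{\left(H \right)} = 61 + H^{2} + 12 H$ ($Z{\left(H \right)} = \left(H^{2} + 12 H\right) + 61 = 61 + H^{2} + 12 H$)
$\left(1740 + 18106\right) + Z{\left(33 \right)} = \left(1740 + 18106\right) + \left(61 + 33^{2} + 12 \cdot 33\right) = 19846 + \left(61 + 1089 + 396\right) = 19846 + 1546 = 21392$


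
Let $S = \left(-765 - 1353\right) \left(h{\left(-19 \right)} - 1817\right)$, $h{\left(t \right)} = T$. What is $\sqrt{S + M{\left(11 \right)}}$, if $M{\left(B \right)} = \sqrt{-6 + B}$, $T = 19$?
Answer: $\sqrt{3808164 + \sqrt{5}} \approx 1951.5$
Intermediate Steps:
$h{\left(t \right)} = 19$
$S = 3808164$ ($S = \left(-765 - 1353\right) \left(19 - 1817\right) = \left(-2118\right) \left(-1798\right) = 3808164$)
$\sqrt{S + M{\left(11 \right)}} = \sqrt{3808164 + \sqrt{-6 + 11}} = \sqrt{3808164 + \sqrt{5}}$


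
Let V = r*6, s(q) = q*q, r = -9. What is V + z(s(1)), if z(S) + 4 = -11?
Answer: -69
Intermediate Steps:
s(q) = q²
V = -54 (V = -9*6 = -54)
z(S) = -15 (z(S) = -4 - 11 = -15)
V + z(s(1)) = -54 - 15 = -69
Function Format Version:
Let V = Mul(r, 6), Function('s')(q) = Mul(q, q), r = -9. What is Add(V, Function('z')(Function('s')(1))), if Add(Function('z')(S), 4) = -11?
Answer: -69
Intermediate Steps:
Function('s')(q) = Pow(q, 2)
V = -54 (V = Mul(-9, 6) = -54)
Function('z')(S) = -15 (Function('z')(S) = Add(-4, -11) = -15)
Add(V, Function('z')(Function('s')(1))) = Add(-54, -15) = -69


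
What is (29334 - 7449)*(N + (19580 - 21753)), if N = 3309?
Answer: 24861360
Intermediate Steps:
(29334 - 7449)*(N + (19580 - 21753)) = (29334 - 7449)*(3309 + (19580 - 21753)) = 21885*(3309 - 2173) = 21885*1136 = 24861360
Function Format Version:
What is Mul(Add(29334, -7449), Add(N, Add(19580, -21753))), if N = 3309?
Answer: 24861360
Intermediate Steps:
Mul(Add(29334, -7449), Add(N, Add(19580, -21753))) = Mul(Add(29334, -7449), Add(3309, Add(19580, -21753))) = Mul(21885, Add(3309, -2173)) = Mul(21885, 1136) = 24861360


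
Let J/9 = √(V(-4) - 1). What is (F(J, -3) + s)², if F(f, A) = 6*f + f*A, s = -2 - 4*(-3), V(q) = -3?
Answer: -2816 + 1080*I ≈ -2816.0 + 1080.0*I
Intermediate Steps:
s = 10 (s = -2 + 12 = 10)
J = 18*I (J = 9*√(-3 - 1) = 9*√(-4) = 9*(2*I) = 18*I ≈ 18.0*I)
F(f, A) = 6*f + A*f
(F(J, -3) + s)² = ((18*I)*(6 - 3) + 10)² = ((18*I)*3 + 10)² = (54*I + 10)² = (10 + 54*I)²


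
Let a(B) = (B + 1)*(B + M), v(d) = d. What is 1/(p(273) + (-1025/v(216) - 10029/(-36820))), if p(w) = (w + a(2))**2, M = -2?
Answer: 1988280/148175626561 ≈ 1.3418e-5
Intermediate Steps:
a(B) = (1 + B)*(-2 + B) (a(B) = (B + 1)*(B - 2) = (1 + B)*(-2 + B))
p(w) = w**2 (p(w) = (w + (-2 + 2**2 - 1*2))**2 = (w + (-2 + 4 - 2))**2 = (w + 0)**2 = w**2)
1/(p(273) + (-1025/v(216) - 10029/(-36820))) = 1/(273**2 + (-1025/216 - 10029/(-36820))) = 1/(74529 + (-1025*1/216 - 10029*(-1/36820))) = 1/(74529 + (-1025/216 + 10029/36820)) = 1/(74529 - 8893559/1988280) = 1/(148175626561/1988280) = 1988280/148175626561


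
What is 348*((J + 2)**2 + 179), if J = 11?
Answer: 121104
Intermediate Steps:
348*((J + 2)**2 + 179) = 348*((11 + 2)**2 + 179) = 348*(13**2 + 179) = 348*(169 + 179) = 348*348 = 121104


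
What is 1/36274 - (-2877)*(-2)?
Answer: -208720595/36274 ≈ -5754.0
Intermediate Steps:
1/36274 - (-2877)*(-2) = 1/36274 - 1*5754 = 1/36274 - 5754 = -208720595/36274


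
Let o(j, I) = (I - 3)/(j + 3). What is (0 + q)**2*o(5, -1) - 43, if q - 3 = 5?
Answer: -75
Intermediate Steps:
q = 8 (q = 3 + 5 = 8)
o(j, I) = (-3 + I)/(3 + j)
(0 + q)**2*o(5, -1) - 43 = (0 + 8)**2*((-3 - 1)/(3 + 5)) - 43 = 8**2*(-4/8) - 43 = 64*((1/8)*(-4)) - 43 = 64*(-1/2) - 43 = -32 - 43 = -75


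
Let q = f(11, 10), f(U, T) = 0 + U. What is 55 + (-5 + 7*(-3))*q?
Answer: -231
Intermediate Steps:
f(U, T) = U
q = 11
55 + (-5 + 7*(-3))*q = 55 + (-5 + 7*(-3))*11 = 55 + (-5 - 21)*11 = 55 - 26*11 = 55 - 286 = -231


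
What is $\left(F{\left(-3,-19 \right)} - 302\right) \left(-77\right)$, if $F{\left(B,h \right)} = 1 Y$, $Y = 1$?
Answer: $23177$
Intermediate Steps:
$F{\left(B,h \right)} = 1$ ($F{\left(B,h \right)} = 1 \cdot 1 = 1$)
$\left(F{\left(-3,-19 \right)} - 302\right) \left(-77\right) = \left(1 - 302\right) \left(-77\right) = \left(-301\right) \left(-77\right) = 23177$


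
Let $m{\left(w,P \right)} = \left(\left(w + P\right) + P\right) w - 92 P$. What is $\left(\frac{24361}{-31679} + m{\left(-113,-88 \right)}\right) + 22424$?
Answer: $\frac{2001359822}{31679} \approx 63176.0$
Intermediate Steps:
$m{\left(w,P \right)} = - 92 P + w \left(w + 2 P\right)$ ($m{\left(w,P \right)} = \left(\left(P + w\right) + P\right) w - 92 P = \left(w + 2 P\right) w - 92 P = w \left(w + 2 P\right) - 92 P = - 92 P + w \left(w + 2 P\right)$)
$\left(\frac{24361}{-31679} + m{\left(-113,-88 \right)}\right) + 22424 = \left(\frac{24361}{-31679} + \left(\left(-113\right)^{2} - -8096 + 2 \left(-88\right) \left(-113\right)\right)\right) + 22424 = \left(24361 \left(- \frac{1}{31679}\right) + \left(12769 + 8096 + 19888\right)\right) + 22424 = \left(- \frac{24361}{31679} + 40753\right) + 22424 = \frac{1290989926}{31679} + 22424 = \frac{2001359822}{31679}$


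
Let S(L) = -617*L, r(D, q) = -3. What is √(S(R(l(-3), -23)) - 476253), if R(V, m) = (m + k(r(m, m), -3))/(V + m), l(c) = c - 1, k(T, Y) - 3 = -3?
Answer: I*√38619066/9 ≈ 690.49*I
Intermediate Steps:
k(T, Y) = 0 (k(T, Y) = 3 - 3 = 0)
l(c) = -1 + c
R(V, m) = m/(V + m) (R(V, m) = (m + 0)/(V + m) = m/(V + m))
√(S(R(l(-3), -23)) - 476253) = √(-(-14191)/((-1 - 3) - 23) - 476253) = √(-(-14191)/(-4 - 23) - 476253) = √(-(-14191)/(-27) - 476253) = √(-(-14191)*(-1)/27 - 476253) = √(-617*23/27 - 476253) = √(-14191/27 - 476253) = √(-12873022/27) = I*√38619066/9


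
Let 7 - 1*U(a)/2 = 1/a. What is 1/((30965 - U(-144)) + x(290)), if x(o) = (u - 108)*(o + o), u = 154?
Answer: 72/4149431 ≈ 1.7352e-5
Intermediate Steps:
U(a) = 14 - 2/a
x(o) = 92*o (x(o) = (154 - 108)*(o + o) = 46*(2*o) = 92*o)
1/((30965 - U(-144)) + x(290)) = 1/((30965 - (14 - 2/(-144))) + 92*290) = 1/((30965 - (14 - 2*(-1/144))) + 26680) = 1/((30965 - (14 + 1/72)) + 26680) = 1/((30965 - 1*1009/72) + 26680) = 1/((30965 - 1009/72) + 26680) = 1/(2228471/72 + 26680) = 1/(4149431/72) = 72/4149431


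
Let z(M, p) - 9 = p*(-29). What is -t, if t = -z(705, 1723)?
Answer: -49958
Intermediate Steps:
z(M, p) = 9 - 29*p (z(M, p) = 9 + p*(-29) = 9 - 29*p)
t = 49958 (t = -(9 - 29*1723) = -(9 - 49967) = -1*(-49958) = 49958)
-t = -1*49958 = -49958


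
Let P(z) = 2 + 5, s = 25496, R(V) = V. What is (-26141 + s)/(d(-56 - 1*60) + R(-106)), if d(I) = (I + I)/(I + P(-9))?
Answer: 23435/3774 ≈ 6.2096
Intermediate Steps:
P(z) = 7
d(I) = 2*I/(7 + I) (d(I) = (I + I)/(I + 7) = (2*I)/(7 + I) = 2*I/(7 + I))
(-26141 + s)/(d(-56 - 1*60) + R(-106)) = (-26141 + 25496)/(2*(-56 - 1*60)/(7 + (-56 - 1*60)) - 106) = -645/(2*(-56 - 60)/(7 + (-56 - 60)) - 106) = -645/(2*(-116)/(7 - 116) - 106) = -645/(2*(-116)/(-109) - 106) = -645/(2*(-116)*(-1/109) - 106) = -645/(232/109 - 106) = -645/(-11322/109) = -645*(-109/11322) = 23435/3774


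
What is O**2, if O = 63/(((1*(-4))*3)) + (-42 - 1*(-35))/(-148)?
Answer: 148225/5476 ≈ 27.068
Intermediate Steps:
O = -385/74 (O = 63/((-4*3)) + (-42 + 35)*(-1/148) = 63/(-12) - 7*(-1/148) = 63*(-1/12) + 7/148 = -21/4 + 7/148 = -385/74 ≈ -5.2027)
O**2 = (-385/74)**2 = 148225/5476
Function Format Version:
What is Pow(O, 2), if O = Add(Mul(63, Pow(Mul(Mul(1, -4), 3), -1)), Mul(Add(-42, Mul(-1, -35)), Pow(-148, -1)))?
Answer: Rational(148225, 5476) ≈ 27.068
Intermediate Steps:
O = Rational(-385, 74) (O = Add(Mul(63, Pow(Mul(-4, 3), -1)), Mul(Add(-42, 35), Rational(-1, 148))) = Add(Mul(63, Pow(-12, -1)), Mul(-7, Rational(-1, 148))) = Add(Mul(63, Rational(-1, 12)), Rational(7, 148)) = Add(Rational(-21, 4), Rational(7, 148)) = Rational(-385, 74) ≈ -5.2027)
Pow(O, 2) = Pow(Rational(-385, 74), 2) = Rational(148225, 5476)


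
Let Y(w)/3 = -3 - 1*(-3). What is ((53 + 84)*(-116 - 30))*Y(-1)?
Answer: 0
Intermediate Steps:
Y(w) = 0 (Y(w) = 3*(-3 - 1*(-3)) = 3*(-3 + 3) = 3*0 = 0)
((53 + 84)*(-116 - 30))*Y(-1) = ((53 + 84)*(-116 - 30))*0 = (137*(-146))*0 = -20002*0 = 0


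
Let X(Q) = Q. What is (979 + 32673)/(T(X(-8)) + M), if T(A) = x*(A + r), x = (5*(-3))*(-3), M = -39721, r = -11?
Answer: -8413/10144 ≈ -0.82936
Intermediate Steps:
x = 45 (x = -15*(-3) = 45)
T(A) = -495 + 45*A (T(A) = 45*(A - 11) = 45*(-11 + A) = -495 + 45*A)
(979 + 32673)/(T(X(-8)) + M) = (979 + 32673)/((-495 + 45*(-8)) - 39721) = 33652/((-495 - 360) - 39721) = 33652/(-855 - 39721) = 33652/(-40576) = 33652*(-1/40576) = -8413/10144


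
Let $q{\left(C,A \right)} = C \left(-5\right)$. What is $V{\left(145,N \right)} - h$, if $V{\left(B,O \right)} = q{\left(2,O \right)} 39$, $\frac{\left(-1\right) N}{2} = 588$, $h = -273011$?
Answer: $272621$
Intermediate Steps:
$q{\left(C,A \right)} = - 5 C$
$N = -1176$ ($N = \left(-2\right) 588 = -1176$)
$V{\left(B,O \right)} = -390$ ($V{\left(B,O \right)} = \left(-5\right) 2 \cdot 39 = \left(-10\right) 39 = -390$)
$V{\left(145,N \right)} - h = -390 - -273011 = -390 + 273011 = 272621$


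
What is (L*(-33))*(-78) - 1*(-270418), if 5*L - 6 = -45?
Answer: 1251704/5 ≈ 2.5034e+5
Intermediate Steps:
L = -39/5 (L = 6/5 + (⅕)*(-45) = 6/5 - 9 = -39/5 ≈ -7.8000)
(L*(-33))*(-78) - 1*(-270418) = -39/5*(-33)*(-78) - 1*(-270418) = (1287/5)*(-78) + 270418 = -100386/5 + 270418 = 1251704/5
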